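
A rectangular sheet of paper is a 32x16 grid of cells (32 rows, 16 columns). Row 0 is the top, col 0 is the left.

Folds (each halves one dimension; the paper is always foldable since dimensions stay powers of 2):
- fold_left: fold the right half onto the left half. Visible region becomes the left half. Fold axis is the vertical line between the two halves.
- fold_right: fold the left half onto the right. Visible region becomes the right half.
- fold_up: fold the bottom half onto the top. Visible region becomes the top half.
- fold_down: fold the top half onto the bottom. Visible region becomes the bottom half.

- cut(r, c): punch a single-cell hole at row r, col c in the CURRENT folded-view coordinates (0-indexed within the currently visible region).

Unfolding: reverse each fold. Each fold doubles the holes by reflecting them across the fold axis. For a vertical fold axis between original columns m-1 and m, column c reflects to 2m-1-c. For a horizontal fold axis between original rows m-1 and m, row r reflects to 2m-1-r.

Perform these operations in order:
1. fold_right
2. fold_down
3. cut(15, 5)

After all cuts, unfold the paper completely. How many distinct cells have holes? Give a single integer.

Op 1 fold_right: fold axis v@8; visible region now rows[0,32) x cols[8,16) = 32x8
Op 2 fold_down: fold axis h@16; visible region now rows[16,32) x cols[8,16) = 16x8
Op 3 cut(15, 5): punch at orig (31,13); cuts so far [(31, 13)]; region rows[16,32) x cols[8,16) = 16x8
Unfold 1 (reflect across h@16): 2 holes -> [(0, 13), (31, 13)]
Unfold 2 (reflect across v@8): 4 holes -> [(0, 2), (0, 13), (31, 2), (31, 13)]

Answer: 4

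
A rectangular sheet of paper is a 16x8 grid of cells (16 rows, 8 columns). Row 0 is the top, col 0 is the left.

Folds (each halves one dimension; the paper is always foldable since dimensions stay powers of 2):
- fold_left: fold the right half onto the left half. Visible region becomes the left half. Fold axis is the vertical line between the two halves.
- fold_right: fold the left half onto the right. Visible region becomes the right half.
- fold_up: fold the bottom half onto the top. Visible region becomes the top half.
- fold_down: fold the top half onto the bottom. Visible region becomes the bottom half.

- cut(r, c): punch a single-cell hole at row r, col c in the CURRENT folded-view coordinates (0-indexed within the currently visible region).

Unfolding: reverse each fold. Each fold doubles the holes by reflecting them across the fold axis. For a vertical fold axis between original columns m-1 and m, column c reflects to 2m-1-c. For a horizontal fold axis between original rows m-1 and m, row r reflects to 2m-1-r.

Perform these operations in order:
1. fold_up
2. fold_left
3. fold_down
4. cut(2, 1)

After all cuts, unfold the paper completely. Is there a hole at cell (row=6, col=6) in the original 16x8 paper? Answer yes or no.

Op 1 fold_up: fold axis h@8; visible region now rows[0,8) x cols[0,8) = 8x8
Op 2 fold_left: fold axis v@4; visible region now rows[0,8) x cols[0,4) = 8x4
Op 3 fold_down: fold axis h@4; visible region now rows[4,8) x cols[0,4) = 4x4
Op 4 cut(2, 1): punch at orig (6,1); cuts so far [(6, 1)]; region rows[4,8) x cols[0,4) = 4x4
Unfold 1 (reflect across h@4): 2 holes -> [(1, 1), (6, 1)]
Unfold 2 (reflect across v@4): 4 holes -> [(1, 1), (1, 6), (6, 1), (6, 6)]
Unfold 3 (reflect across h@8): 8 holes -> [(1, 1), (1, 6), (6, 1), (6, 6), (9, 1), (9, 6), (14, 1), (14, 6)]
Holes: [(1, 1), (1, 6), (6, 1), (6, 6), (9, 1), (9, 6), (14, 1), (14, 6)]

Answer: yes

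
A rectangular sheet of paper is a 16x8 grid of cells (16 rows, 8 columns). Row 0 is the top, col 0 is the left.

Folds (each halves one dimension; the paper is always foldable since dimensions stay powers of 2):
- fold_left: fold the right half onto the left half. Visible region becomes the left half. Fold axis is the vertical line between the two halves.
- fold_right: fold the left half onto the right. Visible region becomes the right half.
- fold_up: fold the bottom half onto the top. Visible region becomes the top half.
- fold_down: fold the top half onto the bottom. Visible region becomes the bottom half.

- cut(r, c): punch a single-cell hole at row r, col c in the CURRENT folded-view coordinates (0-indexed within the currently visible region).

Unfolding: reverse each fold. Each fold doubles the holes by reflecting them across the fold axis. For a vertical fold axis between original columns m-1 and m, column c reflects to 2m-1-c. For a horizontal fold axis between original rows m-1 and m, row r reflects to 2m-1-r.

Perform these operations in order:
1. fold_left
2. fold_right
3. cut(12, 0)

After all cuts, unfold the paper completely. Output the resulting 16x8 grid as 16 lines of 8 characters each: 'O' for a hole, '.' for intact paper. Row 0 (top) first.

Op 1 fold_left: fold axis v@4; visible region now rows[0,16) x cols[0,4) = 16x4
Op 2 fold_right: fold axis v@2; visible region now rows[0,16) x cols[2,4) = 16x2
Op 3 cut(12, 0): punch at orig (12,2); cuts so far [(12, 2)]; region rows[0,16) x cols[2,4) = 16x2
Unfold 1 (reflect across v@2): 2 holes -> [(12, 1), (12, 2)]
Unfold 2 (reflect across v@4): 4 holes -> [(12, 1), (12, 2), (12, 5), (12, 6)]

Answer: ........
........
........
........
........
........
........
........
........
........
........
........
.OO..OO.
........
........
........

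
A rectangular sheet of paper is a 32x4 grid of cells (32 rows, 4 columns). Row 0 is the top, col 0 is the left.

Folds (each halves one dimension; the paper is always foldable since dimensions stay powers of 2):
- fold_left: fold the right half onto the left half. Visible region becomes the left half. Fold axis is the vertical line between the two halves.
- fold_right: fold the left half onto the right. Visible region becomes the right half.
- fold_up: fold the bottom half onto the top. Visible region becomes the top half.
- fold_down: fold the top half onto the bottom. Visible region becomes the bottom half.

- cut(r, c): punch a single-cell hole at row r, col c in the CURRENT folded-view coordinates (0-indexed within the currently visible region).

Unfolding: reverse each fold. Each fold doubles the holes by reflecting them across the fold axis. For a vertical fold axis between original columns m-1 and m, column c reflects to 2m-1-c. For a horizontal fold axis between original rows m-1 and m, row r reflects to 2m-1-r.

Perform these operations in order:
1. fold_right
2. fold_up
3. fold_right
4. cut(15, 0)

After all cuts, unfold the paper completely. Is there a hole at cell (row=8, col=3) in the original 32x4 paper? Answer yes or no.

Op 1 fold_right: fold axis v@2; visible region now rows[0,32) x cols[2,4) = 32x2
Op 2 fold_up: fold axis h@16; visible region now rows[0,16) x cols[2,4) = 16x2
Op 3 fold_right: fold axis v@3; visible region now rows[0,16) x cols[3,4) = 16x1
Op 4 cut(15, 0): punch at orig (15,3); cuts so far [(15, 3)]; region rows[0,16) x cols[3,4) = 16x1
Unfold 1 (reflect across v@3): 2 holes -> [(15, 2), (15, 3)]
Unfold 2 (reflect across h@16): 4 holes -> [(15, 2), (15, 3), (16, 2), (16, 3)]
Unfold 3 (reflect across v@2): 8 holes -> [(15, 0), (15, 1), (15, 2), (15, 3), (16, 0), (16, 1), (16, 2), (16, 3)]
Holes: [(15, 0), (15, 1), (15, 2), (15, 3), (16, 0), (16, 1), (16, 2), (16, 3)]

Answer: no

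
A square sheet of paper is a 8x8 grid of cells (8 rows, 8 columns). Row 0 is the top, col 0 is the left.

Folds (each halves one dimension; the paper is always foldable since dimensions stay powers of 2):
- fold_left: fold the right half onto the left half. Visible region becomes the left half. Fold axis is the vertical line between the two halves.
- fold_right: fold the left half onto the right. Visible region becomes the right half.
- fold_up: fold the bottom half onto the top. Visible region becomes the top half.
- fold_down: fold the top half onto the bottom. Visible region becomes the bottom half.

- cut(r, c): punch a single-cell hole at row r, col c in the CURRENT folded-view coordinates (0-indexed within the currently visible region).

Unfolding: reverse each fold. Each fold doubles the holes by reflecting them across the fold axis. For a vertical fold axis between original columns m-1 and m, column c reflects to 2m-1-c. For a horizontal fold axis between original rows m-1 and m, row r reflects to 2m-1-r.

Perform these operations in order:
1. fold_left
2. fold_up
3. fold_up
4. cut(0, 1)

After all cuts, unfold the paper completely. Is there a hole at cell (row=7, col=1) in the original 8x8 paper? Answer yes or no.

Answer: yes

Derivation:
Op 1 fold_left: fold axis v@4; visible region now rows[0,8) x cols[0,4) = 8x4
Op 2 fold_up: fold axis h@4; visible region now rows[0,4) x cols[0,4) = 4x4
Op 3 fold_up: fold axis h@2; visible region now rows[0,2) x cols[0,4) = 2x4
Op 4 cut(0, 1): punch at orig (0,1); cuts so far [(0, 1)]; region rows[0,2) x cols[0,4) = 2x4
Unfold 1 (reflect across h@2): 2 holes -> [(0, 1), (3, 1)]
Unfold 2 (reflect across h@4): 4 holes -> [(0, 1), (3, 1), (4, 1), (7, 1)]
Unfold 3 (reflect across v@4): 8 holes -> [(0, 1), (0, 6), (3, 1), (3, 6), (4, 1), (4, 6), (7, 1), (7, 6)]
Holes: [(0, 1), (0, 6), (3, 1), (3, 6), (4, 1), (4, 6), (7, 1), (7, 6)]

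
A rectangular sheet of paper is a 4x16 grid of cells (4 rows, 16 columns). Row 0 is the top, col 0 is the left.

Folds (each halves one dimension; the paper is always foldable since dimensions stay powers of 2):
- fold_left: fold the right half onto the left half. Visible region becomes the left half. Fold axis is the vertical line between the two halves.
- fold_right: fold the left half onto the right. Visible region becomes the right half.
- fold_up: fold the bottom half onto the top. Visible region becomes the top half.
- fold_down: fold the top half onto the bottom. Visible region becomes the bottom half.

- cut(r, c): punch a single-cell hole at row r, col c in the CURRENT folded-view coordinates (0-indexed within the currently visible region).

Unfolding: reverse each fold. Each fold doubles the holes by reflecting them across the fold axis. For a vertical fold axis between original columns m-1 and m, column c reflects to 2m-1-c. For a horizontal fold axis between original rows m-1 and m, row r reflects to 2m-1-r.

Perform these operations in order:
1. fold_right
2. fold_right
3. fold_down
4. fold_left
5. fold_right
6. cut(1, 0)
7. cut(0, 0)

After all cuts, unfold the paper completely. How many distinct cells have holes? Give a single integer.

Op 1 fold_right: fold axis v@8; visible region now rows[0,4) x cols[8,16) = 4x8
Op 2 fold_right: fold axis v@12; visible region now rows[0,4) x cols[12,16) = 4x4
Op 3 fold_down: fold axis h@2; visible region now rows[2,4) x cols[12,16) = 2x4
Op 4 fold_left: fold axis v@14; visible region now rows[2,4) x cols[12,14) = 2x2
Op 5 fold_right: fold axis v@13; visible region now rows[2,4) x cols[13,14) = 2x1
Op 6 cut(1, 0): punch at orig (3,13); cuts so far [(3, 13)]; region rows[2,4) x cols[13,14) = 2x1
Op 7 cut(0, 0): punch at orig (2,13); cuts so far [(2, 13), (3, 13)]; region rows[2,4) x cols[13,14) = 2x1
Unfold 1 (reflect across v@13): 4 holes -> [(2, 12), (2, 13), (3, 12), (3, 13)]
Unfold 2 (reflect across v@14): 8 holes -> [(2, 12), (2, 13), (2, 14), (2, 15), (3, 12), (3, 13), (3, 14), (3, 15)]
Unfold 3 (reflect across h@2): 16 holes -> [(0, 12), (0, 13), (0, 14), (0, 15), (1, 12), (1, 13), (1, 14), (1, 15), (2, 12), (2, 13), (2, 14), (2, 15), (3, 12), (3, 13), (3, 14), (3, 15)]
Unfold 4 (reflect across v@12): 32 holes -> [(0, 8), (0, 9), (0, 10), (0, 11), (0, 12), (0, 13), (0, 14), (0, 15), (1, 8), (1, 9), (1, 10), (1, 11), (1, 12), (1, 13), (1, 14), (1, 15), (2, 8), (2, 9), (2, 10), (2, 11), (2, 12), (2, 13), (2, 14), (2, 15), (3, 8), (3, 9), (3, 10), (3, 11), (3, 12), (3, 13), (3, 14), (3, 15)]
Unfold 5 (reflect across v@8): 64 holes -> [(0, 0), (0, 1), (0, 2), (0, 3), (0, 4), (0, 5), (0, 6), (0, 7), (0, 8), (0, 9), (0, 10), (0, 11), (0, 12), (0, 13), (0, 14), (0, 15), (1, 0), (1, 1), (1, 2), (1, 3), (1, 4), (1, 5), (1, 6), (1, 7), (1, 8), (1, 9), (1, 10), (1, 11), (1, 12), (1, 13), (1, 14), (1, 15), (2, 0), (2, 1), (2, 2), (2, 3), (2, 4), (2, 5), (2, 6), (2, 7), (2, 8), (2, 9), (2, 10), (2, 11), (2, 12), (2, 13), (2, 14), (2, 15), (3, 0), (3, 1), (3, 2), (3, 3), (3, 4), (3, 5), (3, 6), (3, 7), (3, 8), (3, 9), (3, 10), (3, 11), (3, 12), (3, 13), (3, 14), (3, 15)]

Answer: 64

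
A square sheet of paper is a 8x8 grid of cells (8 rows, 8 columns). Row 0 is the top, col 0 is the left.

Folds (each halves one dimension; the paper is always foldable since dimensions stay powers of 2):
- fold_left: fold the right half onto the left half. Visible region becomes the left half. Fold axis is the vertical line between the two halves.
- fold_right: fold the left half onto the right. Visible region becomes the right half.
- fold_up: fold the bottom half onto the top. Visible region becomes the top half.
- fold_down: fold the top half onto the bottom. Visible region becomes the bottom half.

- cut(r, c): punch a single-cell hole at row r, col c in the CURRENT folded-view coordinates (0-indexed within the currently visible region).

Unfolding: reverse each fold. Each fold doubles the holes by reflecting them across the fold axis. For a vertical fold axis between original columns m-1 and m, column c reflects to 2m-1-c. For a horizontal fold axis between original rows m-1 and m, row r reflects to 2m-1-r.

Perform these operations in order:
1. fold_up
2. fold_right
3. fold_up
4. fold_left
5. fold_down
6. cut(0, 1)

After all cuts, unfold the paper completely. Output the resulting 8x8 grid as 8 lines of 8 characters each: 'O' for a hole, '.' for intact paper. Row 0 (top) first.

Answer: .OO..OO.
.OO..OO.
.OO..OO.
.OO..OO.
.OO..OO.
.OO..OO.
.OO..OO.
.OO..OO.

Derivation:
Op 1 fold_up: fold axis h@4; visible region now rows[0,4) x cols[0,8) = 4x8
Op 2 fold_right: fold axis v@4; visible region now rows[0,4) x cols[4,8) = 4x4
Op 3 fold_up: fold axis h@2; visible region now rows[0,2) x cols[4,8) = 2x4
Op 4 fold_left: fold axis v@6; visible region now rows[0,2) x cols[4,6) = 2x2
Op 5 fold_down: fold axis h@1; visible region now rows[1,2) x cols[4,6) = 1x2
Op 6 cut(0, 1): punch at orig (1,5); cuts so far [(1, 5)]; region rows[1,2) x cols[4,6) = 1x2
Unfold 1 (reflect across h@1): 2 holes -> [(0, 5), (1, 5)]
Unfold 2 (reflect across v@6): 4 holes -> [(0, 5), (0, 6), (1, 5), (1, 6)]
Unfold 3 (reflect across h@2): 8 holes -> [(0, 5), (0, 6), (1, 5), (1, 6), (2, 5), (2, 6), (3, 5), (3, 6)]
Unfold 4 (reflect across v@4): 16 holes -> [(0, 1), (0, 2), (0, 5), (0, 6), (1, 1), (1, 2), (1, 5), (1, 6), (2, 1), (2, 2), (2, 5), (2, 6), (3, 1), (3, 2), (3, 5), (3, 6)]
Unfold 5 (reflect across h@4): 32 holes -> [(0, 1), (0, 2), (0, 5), (0, 6), (1, 1), (1, 2), (1, 5), (1, 6), (2, 1), (2, 2), (2, 5), (2, 6), (3, 1), (3, 2), (3, 5), (3, 6), (4, 1), (4, 2), (4, 5), (4, 6), (5, 1), (5, 2), (5, 5), (5, 6), (6, 1), (6, 2), (6, 5), (6, 6), (7, 1), (7, 2), (7, 5), (7, 6)]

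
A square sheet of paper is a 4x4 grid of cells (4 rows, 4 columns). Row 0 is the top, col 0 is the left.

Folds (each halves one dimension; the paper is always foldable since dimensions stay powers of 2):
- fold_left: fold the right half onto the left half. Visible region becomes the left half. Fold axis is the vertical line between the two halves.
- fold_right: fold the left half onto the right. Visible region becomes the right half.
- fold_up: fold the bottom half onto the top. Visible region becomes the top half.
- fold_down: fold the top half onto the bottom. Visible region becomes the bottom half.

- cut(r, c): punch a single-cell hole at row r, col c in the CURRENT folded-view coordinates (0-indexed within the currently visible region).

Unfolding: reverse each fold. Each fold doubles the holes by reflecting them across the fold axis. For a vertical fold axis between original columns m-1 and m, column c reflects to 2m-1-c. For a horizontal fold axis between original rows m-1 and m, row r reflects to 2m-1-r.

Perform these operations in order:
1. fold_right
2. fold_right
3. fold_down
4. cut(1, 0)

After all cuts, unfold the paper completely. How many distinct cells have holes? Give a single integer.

Answer: 8

Derivation:
Op 1 fold_right: fold axis v@2; visible region now rows[0,4) x cols[2,4) = 4x2
Op 2 fold_right: fold axis v@3; visible region now rows[0,4) x cols[3,4) = 4x1
Op 3 fold_down: fold axis h@2; visible region now rows[2,4) x cols[3,4) = 2x1
Op 4 cut(1, 0): punch at orig (3,3); cuts so far [(3, 3)]; region rows[2,4) x cols[3,4) = 2x1
Unfold 1 (reflect across h@2): 2 holes -> [(0, 3), (3, 3)]
Unfold 2 (reflect across v@3): 4 holes -> [(0, 2), (0, 3), (3, 2), (3, 3)]
Unfold 3 (reflect across v@2): 8 holes -> [(0, 0), (0, 1), (0, 2), (0, 3), (3, 0), (3, 1), (3, 2), (3, 3)]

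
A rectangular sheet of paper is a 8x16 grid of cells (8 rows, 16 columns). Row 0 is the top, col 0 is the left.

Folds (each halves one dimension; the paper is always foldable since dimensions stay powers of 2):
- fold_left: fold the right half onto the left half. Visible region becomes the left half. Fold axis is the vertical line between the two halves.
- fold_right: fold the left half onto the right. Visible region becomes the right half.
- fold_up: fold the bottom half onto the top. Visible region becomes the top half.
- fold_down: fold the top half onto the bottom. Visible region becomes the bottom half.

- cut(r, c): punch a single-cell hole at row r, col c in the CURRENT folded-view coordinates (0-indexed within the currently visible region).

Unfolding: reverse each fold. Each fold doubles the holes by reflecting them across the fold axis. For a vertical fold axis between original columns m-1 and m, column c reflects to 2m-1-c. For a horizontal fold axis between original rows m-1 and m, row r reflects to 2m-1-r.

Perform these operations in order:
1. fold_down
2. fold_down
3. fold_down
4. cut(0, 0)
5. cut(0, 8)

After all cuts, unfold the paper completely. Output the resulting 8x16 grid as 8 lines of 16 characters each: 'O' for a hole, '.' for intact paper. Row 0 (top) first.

Op 1 fold_down: fold axis h@4; visible region now rows[4,8) x cols[0,16) = 4x16
Op 2 fold_down: fold axis h@6; visible region now rows[6,8) x cols[0,16) = 2x16
Op 3 fold_down: fold axis h@7; visible region now rows[7,8) x cols[0,16) = 1x16
Op 4 cut(0, 0): punch at orig (7,0); cuts so far [(7, 0)]; region rows[7,8) x cols[0,16) = 1x16
Op 5 cut(0, 8): punch at orig (7,8); cuts so far [(7, 0), (7, 8)]; region rows[7,8) x cols[0,16) = 1x16
Unfold 1 (reflect across h@7): 4 holes -> [(6, 0), (6, 8), (7, 0), (7, 8)]
Unfold 2 (reflect across h@6): 8 holes -> [(4, 0), (4, 8), (5, 0), (5, 8), (6, 0), (6, 8), (7, 0), (7, 8)]
Unfold 3 (reflect across h@4): 16 holes -> [(0, 0), (0, 8), (1, 0), (1, 8), (2, 0), (2, 8), (3, 0), (3, 8), (4, 0), (4, 8), (5, 0), (5, 8), (6, 0), (6, 8), (7, 0), (7, 8)]

Answer: O.......O.......
O.......O.......
O.......O.......
O.......O.......
O.......O.......
O.......O.......
O.......O.......
O.......O.......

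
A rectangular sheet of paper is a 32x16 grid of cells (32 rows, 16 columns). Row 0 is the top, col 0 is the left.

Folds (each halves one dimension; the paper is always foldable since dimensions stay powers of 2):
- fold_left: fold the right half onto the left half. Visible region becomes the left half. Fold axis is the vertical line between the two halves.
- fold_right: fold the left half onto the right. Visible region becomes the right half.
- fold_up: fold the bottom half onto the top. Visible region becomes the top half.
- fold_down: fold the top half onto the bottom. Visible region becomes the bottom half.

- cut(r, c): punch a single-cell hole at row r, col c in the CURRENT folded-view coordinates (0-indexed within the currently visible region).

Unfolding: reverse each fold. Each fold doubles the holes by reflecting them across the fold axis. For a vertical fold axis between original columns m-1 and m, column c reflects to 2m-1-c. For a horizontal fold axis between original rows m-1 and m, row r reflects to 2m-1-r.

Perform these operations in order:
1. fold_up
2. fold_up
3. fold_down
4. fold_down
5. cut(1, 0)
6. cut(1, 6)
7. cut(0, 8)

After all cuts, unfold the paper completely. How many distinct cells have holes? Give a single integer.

Op 1 fold_up: fold axis h@16; visible region now rows[0,16) x cols[0,16) = 16x16
Op 2 fold_up: fold axis h@8; visible region now rows[0,8) x cols[0,16) = 8x16
Op 3 fold_down: fold axis h@4; visible region now rows[4,8) x cols[0,16) = 4x16
Op 4 fold_down: fold axis h@6; visible region now rows[6,8) x cols[0,16) = 2x16
Op 5 cut(1, 0): punch at orig (7,0); cuts so far [(7, 0)]; region rows[6,8) x cols[0,16) = 2x16
Op 6 cut(1, 6): punch at orig (7,6); cuts so far [(7, 0), (7, 6)]; region rows[6,8) x cols[0,16) = 2x16
Op 7 cut(0, 8): punch at orig (6,8); cuts so far [(6, 8), (7, 0), (7, 6)]; region rows[6,8) x cols[0,16) = 2x16
Unfold 1 (reflect across h@6): 6 holes -> [(4, 0), (4, 6), (5, 8), (6, 8), (7, 0), (7, 6)]
Unfold 2 (reflect across h@4): 12 holes -> [(0, 0), (0, 6), (1, 8), (2, 8), (3, 0), (3, 6), (4, 0), (4, 6), (5, 8), (6, 8), (7, 0), (7, 6)]
Unfold 3 (reflect across h@8): 24 holes -> [(0, 0), (0, 6), (1, 8), (2, 8), (3, 0), (3, 6), (4, 0), (4, 6), (5, 8), (6, 8), (7, 0), (7, 6), (8, 0), (8, 6), (9, 8), (10, 8), (11, 0), (11, 6), (12, 0), (12, 6), (13, 8), (14, 8), (15, 0), (15, 6)]
Unfold 4 (reflect across h@16): 48 holes -> [(0, 0), (0, 6), (1, 8), (2, 8), (3, 0), (3, 6), (4, 0), (4, 6), (5, 8), (6, 8), (7, 0), (7, 6), (8, 0), (8, 6), (9, 8), (10, 8), (11, 0), (11, 6), (12, 0), (12, 6), (13, 8), (14, 8), (15, 0), (15, 6), (16, 0), (16, 6), (17, 8), (18, 8), (19, 0), (19, 6), (20, 0), (20, 6), (21, 8), (22, 8), (23, 0), (23, 6), (24, 0), (24, 6), (25, 8), (26, 8), (27, 0), (27, 6), (28, 0), (28, 6), (29, 8), (30, 8), (31, 0), (31, 6)]

Answer: 48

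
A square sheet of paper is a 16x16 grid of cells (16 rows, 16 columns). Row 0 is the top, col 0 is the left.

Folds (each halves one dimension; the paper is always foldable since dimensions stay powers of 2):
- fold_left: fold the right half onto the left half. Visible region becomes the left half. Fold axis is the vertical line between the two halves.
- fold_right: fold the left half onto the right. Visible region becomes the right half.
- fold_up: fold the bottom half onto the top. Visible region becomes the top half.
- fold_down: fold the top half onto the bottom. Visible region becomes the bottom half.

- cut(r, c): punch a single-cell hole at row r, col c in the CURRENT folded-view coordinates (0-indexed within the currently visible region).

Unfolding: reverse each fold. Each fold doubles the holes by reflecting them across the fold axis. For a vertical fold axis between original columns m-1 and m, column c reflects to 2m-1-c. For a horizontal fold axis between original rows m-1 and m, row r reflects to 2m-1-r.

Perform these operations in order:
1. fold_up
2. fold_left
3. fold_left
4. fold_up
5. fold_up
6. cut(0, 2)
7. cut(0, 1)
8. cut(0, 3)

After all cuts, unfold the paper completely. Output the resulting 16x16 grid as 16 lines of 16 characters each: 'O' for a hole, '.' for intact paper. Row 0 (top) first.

Op 1 fold_up: fold axis h@8; visible region now rows[0,8) x cols[0,16) = 8x16
Op 2 fold_left: fold axis v@8; visible region now rows[0,8) x cols[0,8) = 8x8
Op 3 fold_left: fold axis v@4; visible region now rows[0,8) x cols[0,4) = 8x4
Op 4 fold_up: fold axis h@4; visible region now rows[0,4) x cols[0,4) = 4x4
Op 5 fold_up: fold axis h@2; visible region now rows[0,2) x cols[0,4) = 2x4
Op 6 cut(0, 2): punch at orig (0,2); cuts so far [(0, 2)]; region rows[0,2) x cols[0,4) = 2x4
Op 7 cut(0, 1): punch at orig (0,1); cuts so far [(0, 1), (0, 2)]; region rows[0,2) x cols[0,4) = 2x4
Op 8 cut(0, 3): punch at orig (0,3); cuts so far [(0, 1), (0, 2), (0, 3)]; region rows[0,2) x cols[0,4) = 2x4
Unfold 1 (reflect across h@2): 6 holes -> [(0, 1), (0, 2), (0, 3), (3, 1), (3, 2), (3, 3)]
Unfold 2 (reflect across h@4): 12 holes -> [(0, 1), (0, 2), (0, 3), (3, 1), (3, 2), (3, 3), (4, 1), (4, 2), (4, 3), (7, 1), (7, 2), (7, 3)]
Unfold 3 (reflect across v@4): 24 holes -> [(0, 1), (0, 2), (0, 3), (0, 4), (0, 5), (0, 6), (3, 1), (3, 2), (3, 3), (3, 4), (3, 5), (3, 6), (4, 1), (4, 2), (4, 3), (4, 4), (4, 5), (4, 6), (7, 1), (7, 2), (7, 3), (7, 4), (7, 5), (7, 6)]
Unfold 4 (reflect across v@8): 48 holes -> [(0, 1), (0, 2), (0, 3), (0, 4), (0, 5), (0, 6), (0, 9), (0, 10), (0, 11), (0, 12), (0, 13), (0, 14), (3, 1), (3, 2), (3, 3), (3, 4), (3, 5), (3, 6), (3, 9), (3, 10), (3, 11), (3, 12), (3, 13), (3, 14), (4, 1), (4, 2), (4, 3), (4, 4), (4, 5), (4, 6), (4, 9), (4, 10), (4, 11), (4, 12), (4, 13), (4, 14), (7, 1), (7, 2), (7, 3), (7, 4), (7, 5), (7, 6), (7, 9), (7, 10), (7, 11), (7, 12), (7, 13), (7, 14)]
Unfold 5 (reflect across h@8): 96 holes -> [(0, 1), (0, 2), (0, 3), (0, 4), (0, 5), (0, 6), (0, 9), (0, 10), (0, 11), (0, 12), (0, 13), (0, 14), (3, 1), (3, 2), (3, 3), (3, 4), (3, 5), (3, 6), (3, 9), (3, 10), (3, 11), (3, 12), (3, 13), (3, 14), (4, 1), (4, 2), (4, 3), (4, 4), (4, 5), (4, 6), (4, 9), (4, 10), (4, 11), (4, 12), (4, 13), (4, 14), (7, 1), (7, 2), (7, 3), (7, 4), (7, 5), (7, 6), (7, 9), (7, 10), (7, 11), (7, 12), (7, 13), (7, 14), (8, 1), (8, 2), (8, 3), (8, 4), (8, 5), (8, 6), (8, 9), (8, 10), (8, 11), (8, 12), (8, 13), (8, 14), (11, 1), (11, 2), (11, 3), (11, 4), (11, 5), (11, 6), (11, 9), (11, 10), (11, 11), (11, 12), (11, 13), (11, 14), (12, 1), (12, 2), (12, 3), (12, 4), (12, 5), (12, 6), (12, 9), (12, 10), (12, 11), (12, 12), (12, 13), (12, 14), (15, 1), (15, 2), (15, 3), (15, 4), (15, 5), (15, 6), (15, 9), (15, 10), (15, 11), (15, 12), (15, 13), (15, 14)]

Answer: .OOOOOO..OOOOOO.
................
................
.OOOOOO..OOOOOO.
.OOOOOO..OOOOOO.
................
................
.OOOOOO..OOOOOO.
.OOOOOO..OOOOOO.
................
................
.OOOOOO..OOOOOO.
.OOOOOO..OOOOOO.
................
................
.OOOOOO..OOOOOO.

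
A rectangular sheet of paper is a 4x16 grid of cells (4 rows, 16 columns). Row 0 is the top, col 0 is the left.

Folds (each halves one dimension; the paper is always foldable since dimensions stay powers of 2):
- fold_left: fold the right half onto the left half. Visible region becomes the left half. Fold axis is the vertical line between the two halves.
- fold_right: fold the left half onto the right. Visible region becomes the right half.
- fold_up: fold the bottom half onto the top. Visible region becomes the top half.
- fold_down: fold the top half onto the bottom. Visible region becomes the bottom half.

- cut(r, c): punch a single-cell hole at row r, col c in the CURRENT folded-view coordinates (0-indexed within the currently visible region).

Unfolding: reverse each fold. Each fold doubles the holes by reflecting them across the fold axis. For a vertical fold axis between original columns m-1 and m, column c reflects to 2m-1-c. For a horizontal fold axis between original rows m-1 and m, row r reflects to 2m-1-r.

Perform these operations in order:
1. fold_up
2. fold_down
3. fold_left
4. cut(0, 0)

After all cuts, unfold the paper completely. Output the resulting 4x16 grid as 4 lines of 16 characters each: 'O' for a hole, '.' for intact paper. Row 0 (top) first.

Answer: O..............O
O..............O
O..............O
O..............O

Derivation:
Op 1 fold_up: fold axis h@2; visible region now rows[0,2) x cols[0,16) = 2x16
Op 2 fold_down: fold axis h@1; visible region now rows[1,2) x cols[0,16) = 1x16
Op 3 fold_left: fold axis v@8; visible region now rows[1,2) x cols[0,8) = 1x8
Op 4 cut(0, 0): punch at orig (1,0); cuts so far [(1, 0)]; region rows[1,2) x cols[0,8) = 1x8
Unfold 1 (reflect across v@8): 2 holes -> [(1, 0), (1, 15)]
Unfold 2 (reflect across h@1): 4 holes -> [(0, 0), (0, 15), (1, 0), (1, 15)]
Unfold 3 (reflect across h@2): 8 holes -> [(0, 0), (0, 15), (1, 0), (1, 15), (2, 0), (2, 15), (3, 0), (3, 15)]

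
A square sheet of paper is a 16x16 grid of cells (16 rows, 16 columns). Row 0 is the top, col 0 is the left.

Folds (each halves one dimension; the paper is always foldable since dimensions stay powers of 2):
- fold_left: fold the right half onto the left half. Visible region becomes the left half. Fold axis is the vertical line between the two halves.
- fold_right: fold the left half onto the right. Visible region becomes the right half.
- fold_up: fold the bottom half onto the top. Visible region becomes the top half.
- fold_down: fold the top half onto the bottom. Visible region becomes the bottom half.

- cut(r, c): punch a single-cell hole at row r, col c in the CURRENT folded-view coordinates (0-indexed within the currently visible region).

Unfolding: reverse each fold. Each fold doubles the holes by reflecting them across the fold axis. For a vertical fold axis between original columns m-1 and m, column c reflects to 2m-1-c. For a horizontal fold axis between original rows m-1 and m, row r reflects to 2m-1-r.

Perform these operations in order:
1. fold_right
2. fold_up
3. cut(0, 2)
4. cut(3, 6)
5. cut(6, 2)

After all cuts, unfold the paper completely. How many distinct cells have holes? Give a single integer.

Op 1 fold_right: fold axis v@8; visible region now rows[0,16) x cols[8,16) = 16x8
Op 2 fold_up: fold axis h@8; visible region now rows[0,8) x cols[8,16) = 8x8
Op 3 cut(0, 2): punch at orig (0,10); cuts so far [(0, 10)]; region rows[0,8) x cols[8,16) = 8x8
Op 4 cut(3, 6): punch at orig (3,14); cuts so far [(0, 10), (3, 14)]; region rows[0,8) x cols[8,16) = 8x8
Op 5 cut(6, 2): punch at orig (6,10); cuts so far [(0, 10), (3, 14), (6, 10)]; region rows[0,8) x cols[8,16) = 8x8
Unfold 1 (reflect across h@8): 6 holes -> [(0, 10), (3, 14), (6, 10), (9, 10), (12, 14), (15, 10)]
Unfold 2 (reflect across v@8): 12 holes -> [(0, 5), (0, 10), (3, 1), (3, 14), (6, 5), (6, 10), (9, 5), (9, 10), (12, 1), (12, 14), (15, 5), (15, 10)]

Answer: 12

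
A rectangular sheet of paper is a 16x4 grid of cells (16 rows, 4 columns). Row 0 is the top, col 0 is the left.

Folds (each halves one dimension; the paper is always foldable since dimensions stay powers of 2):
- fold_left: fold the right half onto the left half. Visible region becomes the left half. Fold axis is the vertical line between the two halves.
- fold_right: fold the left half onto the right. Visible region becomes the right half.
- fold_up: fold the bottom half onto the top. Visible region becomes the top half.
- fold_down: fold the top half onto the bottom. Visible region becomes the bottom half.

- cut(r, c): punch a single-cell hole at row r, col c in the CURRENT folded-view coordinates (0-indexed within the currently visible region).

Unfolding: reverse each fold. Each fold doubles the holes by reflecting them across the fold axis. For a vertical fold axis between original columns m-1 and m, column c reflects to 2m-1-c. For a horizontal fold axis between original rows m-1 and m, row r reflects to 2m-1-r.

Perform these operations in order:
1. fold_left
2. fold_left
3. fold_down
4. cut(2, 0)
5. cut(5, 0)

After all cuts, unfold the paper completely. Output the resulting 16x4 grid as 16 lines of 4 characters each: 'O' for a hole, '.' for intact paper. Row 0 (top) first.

Answer: ....
....
OOOO
....
....
OOOO
....
....
....
....
OOOO
....
....
OOOO
....
....

Derivation:
Op 1 fold_left: fold axis v@2; visible region now rows[0,16) x cols[0,2) = 16x2
Op 2 fold_left: fold axis v@1; visible region now rows[0,16) x cols[0,1) = 16x1
Op 3 fold_down: fold axis h@8; visible region now rows[8,16) x cols[0,1) = 8x1
Op 4 cut(2, 0): punch at orig (10,0); cuts so far [(10, 0)]; region rows[8,16) x cols[0,1) = 8x1
Op 5 cut(5, 0): punch at orig (13,0); cuts so far [(10, 0), (13, 0)]; region rows[8,16) x cols[0,1) = 8x1
Unfold 1 (reflect across h@8): 4 holes -> [(2, 0), (5, 0), (10, 0), (13, 0)]
Unfold 2 (reflect across v@1): 8 holes -> [(2, 0), (2, 1), (5, 0), (5, 1), (10, 0), (10, 1), (13, 0), (13, 1)]
Unfold 3 (reflect across v@2): 16 holes -> [(2, 0), (2, 1), (2, 2), (2, 3), (5, 0), (5, 1), (5, 2), (5, 3), (10, 0), (10, 1), (10, 2), (10, 3), (13, 0), (13, 1), (13, 2), (13, 3)]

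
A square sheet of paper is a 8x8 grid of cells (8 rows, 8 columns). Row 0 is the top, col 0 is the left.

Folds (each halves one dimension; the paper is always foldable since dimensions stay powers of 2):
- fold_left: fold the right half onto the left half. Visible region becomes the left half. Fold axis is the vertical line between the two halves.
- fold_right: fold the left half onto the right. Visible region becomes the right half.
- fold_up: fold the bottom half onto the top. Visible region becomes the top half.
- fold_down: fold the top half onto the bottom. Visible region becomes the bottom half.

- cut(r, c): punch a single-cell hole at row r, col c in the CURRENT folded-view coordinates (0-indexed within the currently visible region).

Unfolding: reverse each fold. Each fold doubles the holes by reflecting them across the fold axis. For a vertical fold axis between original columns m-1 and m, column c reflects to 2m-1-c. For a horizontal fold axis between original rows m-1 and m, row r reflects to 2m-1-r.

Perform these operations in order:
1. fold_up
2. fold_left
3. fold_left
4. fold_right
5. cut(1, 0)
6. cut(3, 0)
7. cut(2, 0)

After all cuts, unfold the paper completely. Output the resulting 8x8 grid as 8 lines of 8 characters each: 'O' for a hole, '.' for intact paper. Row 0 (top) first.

Op 1 fold_up: fold axis h@4; visible region now rows[0,4) x cols[0,8) = 4x8
Op 2 fold_left: fold axis v@4; visible region now rows[0,4) x cols[0,4) = 4x4
Op 3 fold_left: fold axis v@2; visible region now rows[0,4) x cols[0,2) = 4x2
Op 4 fold_right: fold axis v@1; visible region now rows[0,4) x cols[1,2) = 4x1
Op 5 cut(1, 0): punch at orig (1,1); cuts so far [(1, 1)]; region rows[0,4) x cols[1,2) = 4x1
Op 6 cut(3, 0): punch at orig (3,1); cuts so far [(1, 1), (3, 1)]; region rows[0,4) x cols[1,2) = 4x1
Op 7 cut(2, 0): punch at orig (2,1); cuts so far [(1, 1), (2, 1), (3, 1)]; region rows[0,4) x cols[1,2) = 4x1
Unfold 1 (reflect across v@1): 6 holes -> [(1, 0), (1, 1), (2, 0), (2, 1), (3, 0), (3, 1)]
Unfold 2 (reflect across v@2): 12 holes -> [(1, 0), (1, 1), (1, 2), (1, 3), (2, 0), (2, 1), (2, 2), (2, 3), (3, 0), (3, 1), (3, 2), (3, 3)]
Unfold 3 (reflect across v@4): 24 holes -> [(1, 0), (1, 1), (1, 2), (1, 3), (1, 4), (1, 5), (1, 6), (1, 7), (2, 0), (2, 1), (2, 2), (2, 3), (2, 4), (2, 5), (2, 6), (2, 7), (3, 0), (3, 1), (3, 2), (3, 3), (3, 4), (3, 5), (3, 6), (3, 7)]
Unfold 4 (reflect across h@4): 48 holes -> [(1, 0), (1, 1), (1, 2), (1, 3), (1, 4), (1, 5), (1, 6), (1, 7), (2, 0), (2, 1), (2, 2), (2, 3), (2, 4), (2, 5), (2, 6), (2, 7), (3, 0), (3, 1), (3, 2), (3, 3), (3, 4), (3, 5), (3, 6), (3, 7), (4, 0), (4, 1), (4, 2), (4, 3), (4, 4), (4, 5), (4, 6), (4, 7), (5, 0), (5, 1), (5, 2), (5, 3), (5, 4), (5, 5), (5, 6), (5, 7), (6, 0), (6, 1), (6, 2), (6, 3), (6, 4), (6, 5), (6, 6), (6, 7)]

Answer: ........
OOOOOOOO
OOOOOOOO
OOOOOOOO
OOOOOOOO
OOOOOOOO
OOOOOOOO
........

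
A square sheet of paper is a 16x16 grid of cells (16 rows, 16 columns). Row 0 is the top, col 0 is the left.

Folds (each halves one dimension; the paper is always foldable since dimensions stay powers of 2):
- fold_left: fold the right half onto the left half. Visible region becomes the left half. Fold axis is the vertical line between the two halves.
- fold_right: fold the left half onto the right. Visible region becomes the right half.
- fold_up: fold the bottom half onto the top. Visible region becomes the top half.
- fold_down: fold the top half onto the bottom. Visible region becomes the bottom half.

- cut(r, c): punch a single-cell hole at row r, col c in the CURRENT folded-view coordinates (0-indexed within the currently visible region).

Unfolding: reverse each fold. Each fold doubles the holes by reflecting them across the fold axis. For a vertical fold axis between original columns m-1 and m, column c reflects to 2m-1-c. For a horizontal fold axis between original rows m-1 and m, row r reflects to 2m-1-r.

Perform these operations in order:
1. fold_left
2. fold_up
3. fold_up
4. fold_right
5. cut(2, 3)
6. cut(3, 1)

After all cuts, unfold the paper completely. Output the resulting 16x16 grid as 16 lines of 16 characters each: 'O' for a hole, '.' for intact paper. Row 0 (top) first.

Op 1 fold_left: fold axis v@8; visible region now rows[0,16) x cols[0,8) = 16x8
Op 2 fold_up: fold axis h@8; visible region now rows[0,8) x cols[0,8) = 8x8
Op 3 fold_up: fold axis h@4; visible region now rows[0,4) x cols[0,8) = 4x8
Op 4 fold_right: fold axis v@4; visible region now rows[0,4) x cols[4,8) = 4x4
Op 5 cut(2, 3): punch at orig (2,7); cuts so far [(2, 7)]; region rows[0,4) x cols[4,8) = 4x4
Op 6 cut(3, 1): punch at orig (3,5); cuts so far [(2, 7), (3, 5)]; region rows[0,4) x cols[4,8) = 4x4
Unfold 1 (reflect across v@4): 4 holes -> [(2, 0), (2, 7), (3, 2), (3, 5)]
Unfold 2 (reflect across h@4): 8 holes -> [(2, 0), (2, 7), (3, 2), (3, 5), (4, 2), (4, 5), (5, 0), (5, 7)]
Unfold 3 (reflect across h@8): 16 holes -> [(2, 0), (2, 7), (3, 2), (3, 5), (4, 2), (4, 5), (5, 0), (5, 7), (10, 0), (10, 7), (11, 2), (11, 5), (12, 2), (12, 5), (13, 0), (13, 7)]
Unfold 4 (reflect across v@8): 32 holes -> [(2, 0), (2, 7), (2, 8), (2, 15), (3, 2), (3, 5), (3, 10), (3, 13), (4, 2), (4, 5), (4, 10), (4, 13), (5, 0), (5, 7), (5, 8), (5, 15), (10, 0), (10, 7), (10, 8), (10, 15), (11, 2), (11, 5), (11, 10), (11, 13), (12, 2), (12, 5), (12, 10), (12, 13), (13, 0), (13, 7), (13, 8), (13, 15)]

Answer: ................
................
O......OO......O
..O..O....O..O..
..O..O....O..O..
O......OO......O
................
................
................
................
O......OO......O
..O..O....O..O..
..O..O....O..O..
O......OO......O
................
................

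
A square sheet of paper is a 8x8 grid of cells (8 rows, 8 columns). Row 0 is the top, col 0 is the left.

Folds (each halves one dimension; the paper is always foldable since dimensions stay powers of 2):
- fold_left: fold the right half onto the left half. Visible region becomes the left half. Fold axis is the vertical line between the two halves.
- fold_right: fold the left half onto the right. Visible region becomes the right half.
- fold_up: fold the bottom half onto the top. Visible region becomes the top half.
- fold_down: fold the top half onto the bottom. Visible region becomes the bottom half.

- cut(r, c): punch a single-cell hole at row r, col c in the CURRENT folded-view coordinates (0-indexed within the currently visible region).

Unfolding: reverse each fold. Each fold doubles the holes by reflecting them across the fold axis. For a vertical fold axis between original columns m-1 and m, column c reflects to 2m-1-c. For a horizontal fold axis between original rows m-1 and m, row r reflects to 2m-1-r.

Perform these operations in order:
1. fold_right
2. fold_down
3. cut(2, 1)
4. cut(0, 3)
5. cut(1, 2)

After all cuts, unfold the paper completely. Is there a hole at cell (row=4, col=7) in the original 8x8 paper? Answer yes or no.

Answer: yes

Derivation:
Op 1 fold_right: fold axis v@4; visible region now rows[0,8) x cols[4,8) = 8x4
Op 2 fold_down: fold axis h@4; visible region now rows[4,8) x cols[4,8) = 4x4
Op 3 cut(2, 1): punch at orig (6,5); cuts so far [(6, 5)]; region rows[4,8) x cols[4,8) = 4x4
Op 4 cut(0, 3): punch at orig (4,7); cuts so far [(4, 7), (6, 5)]; region rows[4,8) x cols[4,8) = 4x4
Op 5 cut(1, 2): punch at orig (5,6); cuts so far [(4, 7), (5, 6), (6, 5)]; region rows[4,8) x cols[4,8) = 4x4
Unfold 1 (reflect across h@4): 6 holes -> [(1, 5), (2, 6), (3, 7), (4, 7), (5, 6), (6, 5)]
Unfold 2 (reflect across v@4): 12 holes -> [(1, 2), (1, 5), (2, 1), (2, 6), (3, 0), (3, 7), (4, 0), (4, 7), (5, 1), (5, 6), (6, 2), (6, 5)]
Holes: [(1, 2), (1, 5), (2, 1), (2, 6), (3, 0), (3, 7), (4, 0), (4, 7), (5, 1), (5, 6), (6, 2), (6, 5)]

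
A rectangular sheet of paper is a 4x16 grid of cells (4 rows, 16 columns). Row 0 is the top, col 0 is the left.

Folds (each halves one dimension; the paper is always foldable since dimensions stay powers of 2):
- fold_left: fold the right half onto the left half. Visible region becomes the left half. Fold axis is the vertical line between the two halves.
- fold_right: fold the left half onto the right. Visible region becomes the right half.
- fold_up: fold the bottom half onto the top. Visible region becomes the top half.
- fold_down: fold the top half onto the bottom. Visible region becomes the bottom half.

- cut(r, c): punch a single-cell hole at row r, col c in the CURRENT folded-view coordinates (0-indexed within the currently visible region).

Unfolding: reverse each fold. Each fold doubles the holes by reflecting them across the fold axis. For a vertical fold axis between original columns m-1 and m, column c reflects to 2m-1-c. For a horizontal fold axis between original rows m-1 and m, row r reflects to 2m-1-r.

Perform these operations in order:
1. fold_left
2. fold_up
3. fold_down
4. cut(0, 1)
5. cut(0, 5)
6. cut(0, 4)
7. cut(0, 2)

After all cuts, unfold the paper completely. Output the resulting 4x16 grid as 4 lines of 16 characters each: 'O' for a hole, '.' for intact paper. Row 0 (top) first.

Op 1 fold_left: fold axis v@8; visible region now rows[0,4) x cols[0,8) = 4x8
Op 2 fold_up: fold axis h@2; visible region now rows[0,2) x cols[0,8) = 2x8
Op 3 fold_down: fold axis h@1; visible region now rows[1,2) x cols[0,8) = 1x8
Op 4 cut(0, 1): punch at orig (1,1); cuts so far [(1, 1)]; region rows[1,2) x cols[0,8) = 1x8
Op 5 cut(0, 5): punch at orig (1,5); cuts so far [(1, 1), (1, 5)]; region rows[1,2) x cols[0,8) = 1x8
Op 6 cut(0, 4): punch at orig (1,4); cuts so far [(1, 1), (1, 4), (1, 5)]; region rows[1,2) x cols[0,8) = 1x8
Op 7 cut(0, 2): punch at orig (1,2); cuts so far [(1, 1), (1, 2), (1, 4), (1, 5)]; region rows[1,2) x cols[0,8) = 1x8
Unfold 1 (reflect across h@1): 8 holes -> [(0, 1), (0, 2), (0, 4), (0, 5), (1, 1), (1, 2), (1, 4), (1, 5)]
Unfold 2 (reflect across h@2): 16 holes -> [(0, 1), (0, 2), (0, 4), (0, 5), (1, 1), (1, 2), (1, 4), (1, 5), (2, 1), (2, 2), (2, 4), (2, 5), (3, 1), (3, 2), (3, 4), (3, 5)]
Unfold 3 (reflect across v@8): 32 holes -> [(0, 1), (0, 2), (0, 4), (0, 5), (0, 10), (0, 11), (0, 13), (0, 14), (1, 1), (1, 2), (1, 4), (1, 5), (1, 10), (1, 11), (1, 13), (1, 14), (2, 1), (2, 2), (2, 4), (2, 5), (2, 10), (2, 11), (2, 13), (2, 14), (3, 1), (3, 2), (3, 4), (3, 5), (3, 10), (3, 11), (3, 13), (3, 14)]

Answer: .OO.OO....OO.OO.
.OO.OO....OO.OO.
.OO.OO....OO.OO.
.OO.OO....OO.OO.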